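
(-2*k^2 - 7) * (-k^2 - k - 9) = 2*k^4 + 2*k^3 + 25*k^2 + 7*k + 63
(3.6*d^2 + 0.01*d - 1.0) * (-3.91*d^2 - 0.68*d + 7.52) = -14.076*d^4 - 2.4871*d^3 + 30.9752*d^2 + 0.7552*d - 7.52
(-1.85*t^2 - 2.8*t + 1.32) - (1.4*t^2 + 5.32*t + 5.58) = -3.25*t^2 - 8.12*t - 4.26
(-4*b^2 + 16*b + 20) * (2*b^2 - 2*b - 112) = -8*b^4 + 40*b^3 + 456*b^2 - 1832*b - 2240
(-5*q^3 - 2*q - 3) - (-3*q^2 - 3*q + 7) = -5*q^3 + 3*q^2 + q - 10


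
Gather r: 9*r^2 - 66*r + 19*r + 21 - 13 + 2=9*r^2 - 47*r + 10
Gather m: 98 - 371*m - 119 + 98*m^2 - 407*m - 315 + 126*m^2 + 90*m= 224*m^2 - 688*m - 336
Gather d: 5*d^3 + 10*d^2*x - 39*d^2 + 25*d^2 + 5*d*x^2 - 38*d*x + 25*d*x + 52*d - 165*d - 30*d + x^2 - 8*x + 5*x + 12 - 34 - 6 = 5*d^3 + d^2*(10*x - 14) + d*(5*x^2 - 13*x - 143) + x^2 - 3*x - 28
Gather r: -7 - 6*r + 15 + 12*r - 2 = 6*r + 6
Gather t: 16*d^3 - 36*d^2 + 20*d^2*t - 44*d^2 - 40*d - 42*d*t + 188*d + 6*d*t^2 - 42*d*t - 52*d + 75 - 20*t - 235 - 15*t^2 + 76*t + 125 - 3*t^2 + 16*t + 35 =16*d^3 - 80*d^2 + 96*d + t^2*(6*d - 18) + t*(20*d^2 - 84*d + 72)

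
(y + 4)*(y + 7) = y^2 + 11*y + 28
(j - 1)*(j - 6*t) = j^2 - 6*j*t - j + 6*t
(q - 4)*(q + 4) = q^2 - 16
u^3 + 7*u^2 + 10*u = u*(u + 2)*(u + 5)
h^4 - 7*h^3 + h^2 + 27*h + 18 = (h - 6)*(h - 3)*(h + 1)^2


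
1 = 1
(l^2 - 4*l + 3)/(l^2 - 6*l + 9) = (l - 1)/(l - 3)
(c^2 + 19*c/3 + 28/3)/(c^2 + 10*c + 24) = (c + 7/3)/(c + 6)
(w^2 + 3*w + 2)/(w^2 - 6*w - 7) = (w + 2)/(w - 7)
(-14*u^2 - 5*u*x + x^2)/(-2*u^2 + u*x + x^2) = (-7*u + x)/(-u + x)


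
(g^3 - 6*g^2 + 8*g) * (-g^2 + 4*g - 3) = -g^5 + 10*g^4 - 35*g^3 + 50*g^2 - 24*g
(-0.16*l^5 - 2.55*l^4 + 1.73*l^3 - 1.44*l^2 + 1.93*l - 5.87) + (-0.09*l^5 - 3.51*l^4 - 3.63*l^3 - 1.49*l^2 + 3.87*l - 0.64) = -0.25*l^5 - 6.06*l^4 - 1.9*l^3 - 2.93*l^2 + 5.8*l - 6.51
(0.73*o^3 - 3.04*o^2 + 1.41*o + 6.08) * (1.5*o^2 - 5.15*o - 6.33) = 1.095*o^5 - 8.3195*o^4 + 13.1501*o^3 + 21.1017*o^2 - 40.2373*o - 38.4864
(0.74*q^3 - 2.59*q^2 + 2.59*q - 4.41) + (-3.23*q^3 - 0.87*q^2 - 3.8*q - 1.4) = -2.49*q^3 - 3.46*q^2 - 1.21*q - 5.81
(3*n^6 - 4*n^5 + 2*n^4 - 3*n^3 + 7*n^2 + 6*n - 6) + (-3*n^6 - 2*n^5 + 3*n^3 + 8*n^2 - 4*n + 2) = -6*n^5 + 2*n^4 + 15*n^2 + 2*n - 4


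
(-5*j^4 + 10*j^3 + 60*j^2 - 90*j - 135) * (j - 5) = -5*j^5 + 35*j^4 + 10*j^3 - 390*j^2 + 315*j + 675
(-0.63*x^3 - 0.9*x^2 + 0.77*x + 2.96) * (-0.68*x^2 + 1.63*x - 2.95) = 0.4284*x^5 - 0.4149*x^4 - 0.1321*x^3 + 1.8973*x^2 + 2.5533*x - 8.732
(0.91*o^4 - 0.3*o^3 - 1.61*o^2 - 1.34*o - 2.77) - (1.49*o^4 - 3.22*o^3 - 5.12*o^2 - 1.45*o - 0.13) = -0.58*o^4 + 2.92*o^3 + 3.51*o^2 + 0.11*o - 2.64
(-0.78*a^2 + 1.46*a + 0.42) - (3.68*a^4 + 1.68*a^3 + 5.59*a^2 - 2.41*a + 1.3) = -3.68*a^4 - 1.68*a^3 - 6.37*a^2 + 3.87*a - 0.88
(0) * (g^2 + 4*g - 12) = 0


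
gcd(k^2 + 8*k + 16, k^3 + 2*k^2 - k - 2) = 1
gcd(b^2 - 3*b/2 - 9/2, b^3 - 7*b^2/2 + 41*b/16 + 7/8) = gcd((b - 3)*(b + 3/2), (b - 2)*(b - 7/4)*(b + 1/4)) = 1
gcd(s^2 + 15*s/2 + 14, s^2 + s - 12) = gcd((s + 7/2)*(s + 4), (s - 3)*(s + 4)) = s + 4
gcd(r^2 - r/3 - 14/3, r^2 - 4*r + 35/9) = r - 7/3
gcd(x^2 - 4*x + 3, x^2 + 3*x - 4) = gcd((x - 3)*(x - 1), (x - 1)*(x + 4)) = x - 1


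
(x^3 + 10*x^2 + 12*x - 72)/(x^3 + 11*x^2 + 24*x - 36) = (x - 2)/(x - 1)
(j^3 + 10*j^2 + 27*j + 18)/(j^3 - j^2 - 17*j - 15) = (j + 6)/(j - 5)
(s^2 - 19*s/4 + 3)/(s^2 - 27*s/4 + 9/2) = (s - 4)/(s - 6)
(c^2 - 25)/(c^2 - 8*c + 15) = (c + 5)/(c - 3)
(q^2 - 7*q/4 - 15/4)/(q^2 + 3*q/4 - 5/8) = 2*(q - 3)/(2*q - 1)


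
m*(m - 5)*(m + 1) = m^3 - 4*m^2 - 5*m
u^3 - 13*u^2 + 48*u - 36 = (u - 6)^2*(u - 1)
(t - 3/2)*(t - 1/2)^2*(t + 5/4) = t^4 - 5*t^3/4 - 11*t^2/8 + 29*t/16 - 15/32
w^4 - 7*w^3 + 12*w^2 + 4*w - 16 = (w - 4)*(w - 2)^2*(w + 1)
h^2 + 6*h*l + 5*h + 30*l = (h + 5)*(h + 6*l)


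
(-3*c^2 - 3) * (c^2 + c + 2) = -3*c^4 - 3*c^3 - 9*c^2 - 3*c - 6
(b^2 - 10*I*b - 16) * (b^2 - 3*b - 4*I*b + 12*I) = b^4 - 3*b^3 - 14*I*b^3 - 56*b^2 + 42*I*b^2 + 168*b + 64*I*b - 192*I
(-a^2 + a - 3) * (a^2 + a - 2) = -a^4 - 5*a + 6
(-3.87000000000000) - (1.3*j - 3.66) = -1.3*j - 0.21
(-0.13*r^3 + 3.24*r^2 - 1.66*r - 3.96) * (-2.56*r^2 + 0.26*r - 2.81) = 0.3328*r^5 - 8.3282*r^4 + 5.4573*r^3 + 0.601600000000001*r^2 + 3.635*r + 11.1276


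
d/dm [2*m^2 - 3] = 4*m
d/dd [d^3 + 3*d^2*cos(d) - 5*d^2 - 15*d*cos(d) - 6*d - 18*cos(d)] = -3*d^2*sin(d) + 3*d^2 + 15*d*sin(d) + 6*d*cos(d) - 10*d + 18*sin(d) - 15*cos(d) - 6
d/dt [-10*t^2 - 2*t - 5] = -20*t - 2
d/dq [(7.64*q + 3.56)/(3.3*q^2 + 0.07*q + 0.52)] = (-25.212*q^2 - 23.496*q + 3.7236)/(10.89*q^4 + 0.462*q^3 + 3.4369*q^2 + 0.0728*q + 0.2704)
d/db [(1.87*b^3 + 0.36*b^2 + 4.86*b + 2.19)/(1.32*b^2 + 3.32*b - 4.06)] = (2.4684*b^4 + 12.4168*b^3 - 27.9966*b^2 - 8.7048*b - 27.0024)/(1.7424*b^4 + 8.7648*b^3 + 0.304*b^2 - 26.9584*b + 16.4836)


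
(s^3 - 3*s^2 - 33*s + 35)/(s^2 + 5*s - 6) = (s^2 - 2*s - 35)/(s + 6)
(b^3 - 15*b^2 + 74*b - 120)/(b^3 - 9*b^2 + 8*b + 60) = (b - 4)/(b + 2)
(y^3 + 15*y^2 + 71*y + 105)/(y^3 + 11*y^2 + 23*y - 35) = (y + 3)/(y - 1)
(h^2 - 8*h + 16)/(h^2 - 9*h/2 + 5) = 2*(h^2 - 8*h + 16)/(2*h^2 - 9*h + 10)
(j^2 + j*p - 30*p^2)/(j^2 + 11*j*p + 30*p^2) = (j - 5*p)/(j + 5*p)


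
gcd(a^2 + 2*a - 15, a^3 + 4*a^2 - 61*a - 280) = a + 5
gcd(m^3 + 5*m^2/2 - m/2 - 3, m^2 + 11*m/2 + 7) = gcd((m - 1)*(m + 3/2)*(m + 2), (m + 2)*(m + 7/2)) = m + 2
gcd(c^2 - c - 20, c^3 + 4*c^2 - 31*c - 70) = c - 5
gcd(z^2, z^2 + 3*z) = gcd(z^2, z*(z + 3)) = z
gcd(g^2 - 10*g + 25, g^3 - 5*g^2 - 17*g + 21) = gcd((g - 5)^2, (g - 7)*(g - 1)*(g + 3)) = 1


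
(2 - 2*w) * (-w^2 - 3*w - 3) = 2*w^3 + 4*w^2 - 6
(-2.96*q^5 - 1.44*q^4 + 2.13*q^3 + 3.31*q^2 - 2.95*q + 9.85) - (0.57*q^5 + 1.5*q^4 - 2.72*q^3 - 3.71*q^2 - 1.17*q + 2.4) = -3.53*q^5 - 2.94*q^4 + 4.85*q^3 + 7.02*q^2 - 1.78*q + 7.45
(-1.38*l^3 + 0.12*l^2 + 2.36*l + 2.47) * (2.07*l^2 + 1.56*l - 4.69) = -2.8566*l^5 - 1.9044*l^4 + 11.5446*l^3 + 8.2317*l^2 - 7.2152*l - 11.5843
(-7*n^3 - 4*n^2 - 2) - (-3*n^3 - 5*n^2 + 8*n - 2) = -4*n^3 + n^2 - 8*n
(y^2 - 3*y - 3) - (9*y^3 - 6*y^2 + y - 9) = -9*y^3 + 7*y^2 - 4*y + 6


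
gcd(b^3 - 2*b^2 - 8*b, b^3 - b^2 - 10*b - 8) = b^2 - 2*b - 8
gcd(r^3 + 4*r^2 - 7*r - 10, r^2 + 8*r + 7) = r + 1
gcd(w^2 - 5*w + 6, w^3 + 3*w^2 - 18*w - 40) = 1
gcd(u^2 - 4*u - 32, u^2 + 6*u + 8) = u + 4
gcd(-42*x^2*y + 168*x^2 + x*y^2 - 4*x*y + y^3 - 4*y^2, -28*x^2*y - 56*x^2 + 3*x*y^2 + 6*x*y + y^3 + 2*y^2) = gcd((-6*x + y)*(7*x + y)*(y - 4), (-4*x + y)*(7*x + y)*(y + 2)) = 7*x + y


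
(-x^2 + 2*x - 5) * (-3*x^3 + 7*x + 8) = 3*x^5 - 6*x^4 + 8*x^3 + 6*x^2 - 19*x - 40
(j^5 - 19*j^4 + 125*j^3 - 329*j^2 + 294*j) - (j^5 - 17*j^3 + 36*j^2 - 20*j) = -19*j^4 + 142*j^3 - 365*j^2 + 314*j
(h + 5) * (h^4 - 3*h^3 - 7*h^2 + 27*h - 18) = h^5 + 2*h^4 - 22*h^3 - 8*h^2 + 117*h - 90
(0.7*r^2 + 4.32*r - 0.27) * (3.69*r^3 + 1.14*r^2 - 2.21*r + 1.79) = 2.583*r^5 + 16.7388*r^4 + 2.3815*r^3 - 8.602*r^2 + 8.3295*r - 0.4833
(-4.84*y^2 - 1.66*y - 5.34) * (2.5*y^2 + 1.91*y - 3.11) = -12.1*y^4 - 13.3944*y^3 - 1.4682*y^2 - 5.0368*y + 16.6074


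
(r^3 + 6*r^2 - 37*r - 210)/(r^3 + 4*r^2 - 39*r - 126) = (r + 5)/(r + 3)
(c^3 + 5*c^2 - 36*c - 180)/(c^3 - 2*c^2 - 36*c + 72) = (c + 5)/(c - 2)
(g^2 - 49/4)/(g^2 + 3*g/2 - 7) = (g - 7/2)/(g - 2)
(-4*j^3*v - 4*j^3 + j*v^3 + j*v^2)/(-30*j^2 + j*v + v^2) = j*(-4*j^2*v - 4*j^2 + v^3 + v^2)/(-30*j^2 + j*v + v^2)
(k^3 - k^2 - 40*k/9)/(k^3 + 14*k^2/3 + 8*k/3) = (9*k^2 - 9*k - 40)/(3*(3*k^2 + 14*k + 8))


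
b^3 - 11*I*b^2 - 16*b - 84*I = (b - 7*I)*(b - 6*I)*(b + 2*I)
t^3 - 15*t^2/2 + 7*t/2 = t*(t - 7)*(t - 1/2)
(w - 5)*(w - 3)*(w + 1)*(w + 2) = w^4 - 5*w^3 - 7*w^2 + 29*w + 30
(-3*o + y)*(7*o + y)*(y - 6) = -21*o^2*y + 126*o^2 + 4*o*y^2 - 24*o*y + y^3 - 6*y^2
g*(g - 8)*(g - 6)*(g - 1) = g^4 - 15*g^3 + 62*g^2 - 48*g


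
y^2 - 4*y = y*(y - 4)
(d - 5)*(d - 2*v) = d^2 - 2*d*v - 5*d + 10*v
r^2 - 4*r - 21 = (r - 7)*(r + 3)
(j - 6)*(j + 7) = j^2 + j - 42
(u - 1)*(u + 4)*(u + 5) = u^3 + 8*u^2 + 11*u - 20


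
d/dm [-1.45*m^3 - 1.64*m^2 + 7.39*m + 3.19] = -4.35*m^2 - 3.28*m + 7.39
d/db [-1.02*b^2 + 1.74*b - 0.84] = 1.74 - 2.04*b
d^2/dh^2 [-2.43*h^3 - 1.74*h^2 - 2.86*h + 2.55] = -14.58*h - 3.48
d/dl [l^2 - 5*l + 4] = 2*l - 5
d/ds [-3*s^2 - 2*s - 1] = -6*s - 2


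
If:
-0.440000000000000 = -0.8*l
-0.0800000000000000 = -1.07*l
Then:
No Solution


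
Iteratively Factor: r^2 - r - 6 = (r + 2)*(r - 3)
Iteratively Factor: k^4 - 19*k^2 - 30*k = (k - 5)*(k^3 + 5*k^2 + 6*k) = (k - 5)*(k + 3)*(k^2 + 2*k) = k*(k - 5)*(k + 3)*(k + 2)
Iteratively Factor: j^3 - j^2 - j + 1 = (j - 1)*(j^2 - 1) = (j - 1)*(j + 1)*(j - 1)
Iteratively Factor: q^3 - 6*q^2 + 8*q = (q - 2)*(q^2 - 4*q) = (q - 4)*(q - 2)*(q)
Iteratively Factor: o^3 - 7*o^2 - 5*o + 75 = (o - 5)*(o^2 - 2*o - 15) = (o - 5)*(o + 3)*(o - 5)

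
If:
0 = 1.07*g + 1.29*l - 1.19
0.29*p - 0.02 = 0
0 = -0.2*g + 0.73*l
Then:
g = 0.84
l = 0.23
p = 0.07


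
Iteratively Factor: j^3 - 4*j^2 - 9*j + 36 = (j - 3)*(j^2 - j - 12) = (j - 4)*(j - 3)*(j + 3)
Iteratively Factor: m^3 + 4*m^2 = (m + 4)*(m^2) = m*(m + 4)*(m)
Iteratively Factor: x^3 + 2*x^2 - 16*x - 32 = (x + 2)*(x^2 - 16) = (x + 2)*(x + 4)*(x - 4)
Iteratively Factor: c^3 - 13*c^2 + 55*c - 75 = (c - 5)*(c^2 - 8*c + 15) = (c - 5)*(c - 3)*(c - 5)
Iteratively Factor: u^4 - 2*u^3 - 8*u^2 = (u + 2)*(u^3 - 4*u^2) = u*(u + 2)*(u^2 - 4*u) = u^2*(u + 2)*(u - 4)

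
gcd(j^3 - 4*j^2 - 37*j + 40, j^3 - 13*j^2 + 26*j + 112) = j - 8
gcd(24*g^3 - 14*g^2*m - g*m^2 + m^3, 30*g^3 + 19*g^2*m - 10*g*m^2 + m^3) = 1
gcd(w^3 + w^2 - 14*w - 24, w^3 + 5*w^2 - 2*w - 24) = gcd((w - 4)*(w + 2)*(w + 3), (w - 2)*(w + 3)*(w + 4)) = w + 3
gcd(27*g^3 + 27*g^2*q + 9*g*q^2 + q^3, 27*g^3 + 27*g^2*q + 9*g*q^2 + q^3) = 27*g^3 + 27*g^2*q + 9*g*q^2 + q^3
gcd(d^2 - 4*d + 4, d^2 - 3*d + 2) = d - 2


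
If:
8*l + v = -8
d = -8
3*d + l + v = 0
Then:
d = -8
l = -32/7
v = 200/7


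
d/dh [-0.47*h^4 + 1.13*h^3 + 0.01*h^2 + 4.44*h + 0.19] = -1.88*h^3 + 3.39*h^2 + 0.02*h + 4.44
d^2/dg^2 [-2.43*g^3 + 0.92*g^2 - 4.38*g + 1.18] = 1.84 - 14.58*g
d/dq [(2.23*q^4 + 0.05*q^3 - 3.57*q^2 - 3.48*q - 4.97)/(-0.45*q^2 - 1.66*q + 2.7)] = (-2.007*q^5 - 11.1279*q^4 + 23.918*q^3 + 4.7652*q^2 - 23.751*q - 17.6462)/(0.2025*q^4 + 1.494*q^3 + 0.3256*q^2 - 8.964*q + 7.29)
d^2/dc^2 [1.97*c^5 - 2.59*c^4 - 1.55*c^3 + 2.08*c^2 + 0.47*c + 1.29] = 39.4*c^3 - 31.08*c^2 - 9.3*c + 4.16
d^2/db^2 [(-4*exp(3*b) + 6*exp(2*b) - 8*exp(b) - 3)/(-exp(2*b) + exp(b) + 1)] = (4*exp(6*b) - 12*exp(5*b) + 10*exp(4*b) + 34*exp(3*b) + 57*exp(2*b) - 17*exp(b) + 5)*exp(b)/(exp(6*b) - 3*exp(5*b) + 5*exp(3*b) - 3*exp(b) - 1)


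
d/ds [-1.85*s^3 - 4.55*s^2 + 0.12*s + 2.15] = -5.55*s^2 - 9.1*s + 0.12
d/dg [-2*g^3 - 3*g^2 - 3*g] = -6*g^2 - 6*g - 3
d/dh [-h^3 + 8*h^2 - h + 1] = -3*h^2 + 16*h - 1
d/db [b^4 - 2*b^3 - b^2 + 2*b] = 4*b^3 - 6*b^2 - 2*b + 2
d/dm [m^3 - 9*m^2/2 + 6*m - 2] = 3*m^2 - 9*m + 6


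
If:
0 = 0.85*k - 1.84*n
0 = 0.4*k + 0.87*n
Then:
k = 0.00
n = 0.00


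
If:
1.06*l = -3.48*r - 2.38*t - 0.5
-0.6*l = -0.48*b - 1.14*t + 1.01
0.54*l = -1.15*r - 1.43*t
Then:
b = 3.19285191356155 - 6.61500302938503*t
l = 0.870948197515904 - 3.39200242350803*t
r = 0.349288094516813*t - 0.40896697970312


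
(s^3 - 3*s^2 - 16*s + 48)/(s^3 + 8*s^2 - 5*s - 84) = (s - 4)/(s + 7)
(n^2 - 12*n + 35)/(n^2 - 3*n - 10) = (n - 7)/(n + 2)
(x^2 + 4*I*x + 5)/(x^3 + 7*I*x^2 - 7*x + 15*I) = 1/(x + 3*I)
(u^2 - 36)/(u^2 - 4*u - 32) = (36 - u^2)/(-u^2 + 4*u + 32)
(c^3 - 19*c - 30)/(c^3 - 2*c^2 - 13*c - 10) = (c + 3)/(c + 1)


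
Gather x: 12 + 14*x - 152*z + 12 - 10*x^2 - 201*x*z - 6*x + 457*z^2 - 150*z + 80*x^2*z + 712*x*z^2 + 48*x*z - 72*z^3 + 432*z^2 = x^2*(80*z - 10) + x*(712*z^2 - 153*z + 8) - 72*z^3 + 889*z^2 - 302*z + 24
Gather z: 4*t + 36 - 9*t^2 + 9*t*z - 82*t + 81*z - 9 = -9*t^2 - 78*t + z*(9*t + 81) + 27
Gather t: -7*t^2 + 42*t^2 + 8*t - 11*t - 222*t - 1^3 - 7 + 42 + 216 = 35*t^2 - 225*t + 250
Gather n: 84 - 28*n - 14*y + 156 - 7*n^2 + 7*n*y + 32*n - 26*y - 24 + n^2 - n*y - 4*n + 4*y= -6*n^2 + 6*n*y - 36*y + 216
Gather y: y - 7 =y - 7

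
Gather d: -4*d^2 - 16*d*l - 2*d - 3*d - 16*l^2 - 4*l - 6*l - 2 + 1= -4*d^2 + d*(-16*l - 5) - 16*l^2 - 10*l - 1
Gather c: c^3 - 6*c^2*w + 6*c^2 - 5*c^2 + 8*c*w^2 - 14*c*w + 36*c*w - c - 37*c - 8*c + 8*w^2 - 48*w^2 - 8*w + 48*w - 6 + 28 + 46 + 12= c^3 + c^2*(1 - 6*w) + c*(8*w^2 + 22*w - 46) - 40*w^2 + 40*w + 80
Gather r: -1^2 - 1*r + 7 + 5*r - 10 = 4*r - 4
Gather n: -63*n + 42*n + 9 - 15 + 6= -21*n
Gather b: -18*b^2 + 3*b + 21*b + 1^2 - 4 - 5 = -18*b^2 + 24*b - 8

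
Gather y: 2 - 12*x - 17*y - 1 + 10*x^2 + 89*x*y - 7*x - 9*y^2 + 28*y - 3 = 10*x^2 - 19*x - 9*y^2 + y*(89*x + 11) - 2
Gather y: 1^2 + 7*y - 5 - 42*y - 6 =-35*y - 10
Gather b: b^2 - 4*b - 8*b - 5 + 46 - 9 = b^2 - 12*b + 32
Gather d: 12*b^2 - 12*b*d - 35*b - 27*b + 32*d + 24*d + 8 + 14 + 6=12*b^2 - 62*b + d*(56 - 12*b) + 28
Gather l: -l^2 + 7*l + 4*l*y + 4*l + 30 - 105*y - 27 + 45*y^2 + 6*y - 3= -l^2 + l*(4*y + 11) + 45*y^2 - 99*y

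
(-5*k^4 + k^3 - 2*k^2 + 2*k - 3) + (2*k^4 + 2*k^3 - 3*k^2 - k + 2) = -3*k^4 + 3*k^3 - 5*k^2 + k - 1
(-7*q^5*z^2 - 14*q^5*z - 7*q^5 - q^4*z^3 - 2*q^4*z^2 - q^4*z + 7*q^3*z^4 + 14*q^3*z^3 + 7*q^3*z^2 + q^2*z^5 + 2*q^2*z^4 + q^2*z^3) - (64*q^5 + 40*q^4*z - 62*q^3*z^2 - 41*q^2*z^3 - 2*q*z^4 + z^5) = -7*q^5*z^2 - 14*q^5*z - 71*q^5 - q^4*z^3 - 2*q^4*z^2 - 41*q^4*z + 7*q^3*z^4 + 14*q^3*z^3 + 69*q^3*z^2 + q^2*z^5 + 2*q^2*z^4 + 42*q^2*z^3 + 2*q*z^4 - z^5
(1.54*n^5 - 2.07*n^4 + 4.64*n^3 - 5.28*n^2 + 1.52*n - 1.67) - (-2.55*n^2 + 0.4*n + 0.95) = 1.54*n^5 - 2.07*n^4 + 4.64*n^3 - 2.73*n^2 + 1.12*n - 2.62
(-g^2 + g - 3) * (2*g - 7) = -2*g^3 + 9*g^2 - 13*g + 21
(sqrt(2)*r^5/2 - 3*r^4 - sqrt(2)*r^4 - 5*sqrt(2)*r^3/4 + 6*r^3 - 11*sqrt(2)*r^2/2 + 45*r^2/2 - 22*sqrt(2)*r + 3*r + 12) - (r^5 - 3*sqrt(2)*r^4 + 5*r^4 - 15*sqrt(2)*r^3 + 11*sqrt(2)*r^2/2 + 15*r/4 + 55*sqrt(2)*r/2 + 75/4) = -r^5 + sqrt(2)*r^5/2 - 8*r^4 + 2*sqrt(2)*r^4 + 6*r^3 + 55*sqrt(2)*r^3/4 - 11*sqrt(2)*r^2 + 45*r^2/2 - 99*sqrt(2)*r/2 - 3*r/4 - 27/4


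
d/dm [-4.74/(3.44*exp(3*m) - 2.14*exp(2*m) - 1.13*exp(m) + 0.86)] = (48.9168*exp(2*m) - 20.2872*exp(m) - 5.3562)*exp(m)/(3.44*exp(3*m) - 2.14*exp(2*m) - 1.13*exp(m) + 0.86)^2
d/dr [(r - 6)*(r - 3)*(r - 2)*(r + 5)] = 4*r^3 - 18*r^2 - 38*r + 144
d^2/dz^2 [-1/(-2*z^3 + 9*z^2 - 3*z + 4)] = 6*((3 - 2*z)*(2*z^3 - 9*z^2 + 3*z - 4) + 3*(2*z^2 - 6*z + 1)^2)/(2*z^3 - 9*z^2 + 3*z - 4)^3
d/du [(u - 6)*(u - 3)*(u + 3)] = 3*u^2 - 12*u - 9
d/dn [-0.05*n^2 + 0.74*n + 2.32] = 0.74 - 0.1*n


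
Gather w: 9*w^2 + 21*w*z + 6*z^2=9*w^2 + 21*w*z + 6*z^2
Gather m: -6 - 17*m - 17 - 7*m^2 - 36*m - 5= -7*m^2 - 53*m - 28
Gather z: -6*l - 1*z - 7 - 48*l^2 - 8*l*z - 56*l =-48*l^2 - 62*l + z*(-8*l - 1) - 7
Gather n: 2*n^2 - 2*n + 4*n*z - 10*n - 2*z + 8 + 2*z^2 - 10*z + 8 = 2*n^2 + n*(4*z - 12) + 2*z^2 - 12*z + 16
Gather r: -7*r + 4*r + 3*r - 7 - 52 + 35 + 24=0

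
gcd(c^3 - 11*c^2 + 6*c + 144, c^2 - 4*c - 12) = c - 6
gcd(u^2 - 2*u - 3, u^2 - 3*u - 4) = u + 1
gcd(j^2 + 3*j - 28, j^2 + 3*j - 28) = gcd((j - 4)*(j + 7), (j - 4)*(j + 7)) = j^2 + 3*j - 28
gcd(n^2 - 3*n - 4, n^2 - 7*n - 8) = n + 1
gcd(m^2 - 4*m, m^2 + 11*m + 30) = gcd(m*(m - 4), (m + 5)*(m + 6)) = 1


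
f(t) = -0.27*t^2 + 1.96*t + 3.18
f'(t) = 1.96 - 0.54*t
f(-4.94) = -13.09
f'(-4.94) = 4.63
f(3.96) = 6.71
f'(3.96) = -0.18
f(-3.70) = -7.77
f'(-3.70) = 3.96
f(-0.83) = 1.37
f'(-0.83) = 2.41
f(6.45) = 4.59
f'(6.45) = -1.52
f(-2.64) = -3.88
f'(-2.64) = 3.39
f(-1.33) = 0.10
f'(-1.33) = 2.68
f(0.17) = 3.51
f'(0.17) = 1.87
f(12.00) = -12.18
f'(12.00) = -4.52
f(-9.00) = -36.33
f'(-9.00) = 6.82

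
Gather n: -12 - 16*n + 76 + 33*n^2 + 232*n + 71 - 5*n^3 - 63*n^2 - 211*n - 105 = -5*n^3 - 30*n^2 + 5*n + 30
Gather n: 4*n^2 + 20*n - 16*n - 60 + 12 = 4*n^2 + 4*n - 48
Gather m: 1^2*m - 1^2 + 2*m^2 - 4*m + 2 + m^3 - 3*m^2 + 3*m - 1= m^3 - m^2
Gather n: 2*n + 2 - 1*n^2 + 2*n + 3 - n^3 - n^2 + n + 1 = -n^3 - 2*n^2 + 5*n + 6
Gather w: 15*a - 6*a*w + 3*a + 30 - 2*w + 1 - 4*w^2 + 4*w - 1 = 18*a - 4*w^2 + w*(2 - 6*a) + 30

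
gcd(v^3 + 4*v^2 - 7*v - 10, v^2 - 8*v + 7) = 1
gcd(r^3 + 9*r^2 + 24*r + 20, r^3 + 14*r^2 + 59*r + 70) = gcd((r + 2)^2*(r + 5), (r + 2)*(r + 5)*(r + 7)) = r^2 + 7*r + 10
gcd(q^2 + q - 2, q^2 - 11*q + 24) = 1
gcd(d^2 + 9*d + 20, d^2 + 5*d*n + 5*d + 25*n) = d + 5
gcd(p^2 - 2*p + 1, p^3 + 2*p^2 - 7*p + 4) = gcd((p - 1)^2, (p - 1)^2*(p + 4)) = p^2 - 2*p + 1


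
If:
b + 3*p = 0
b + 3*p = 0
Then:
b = -3*p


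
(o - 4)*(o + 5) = o^2 + o - 20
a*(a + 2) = a^2 + 2*a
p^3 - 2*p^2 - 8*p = p*(p - 4)*(p + 2)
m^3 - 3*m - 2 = (m - 2)*(m + 1)^2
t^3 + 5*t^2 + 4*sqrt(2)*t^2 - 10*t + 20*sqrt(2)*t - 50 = (t + 5)*(t - sqrt(2))*(t + 5*sqrt(2))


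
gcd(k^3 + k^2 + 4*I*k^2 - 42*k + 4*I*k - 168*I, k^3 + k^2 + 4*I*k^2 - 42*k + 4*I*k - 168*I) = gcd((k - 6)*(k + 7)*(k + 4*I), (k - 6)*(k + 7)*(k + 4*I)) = k^3 + k^2*(1 + 4*I) + k*(-42 + 4*I) - 168*I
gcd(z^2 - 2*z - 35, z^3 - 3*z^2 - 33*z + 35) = z^2 - 2*z - 35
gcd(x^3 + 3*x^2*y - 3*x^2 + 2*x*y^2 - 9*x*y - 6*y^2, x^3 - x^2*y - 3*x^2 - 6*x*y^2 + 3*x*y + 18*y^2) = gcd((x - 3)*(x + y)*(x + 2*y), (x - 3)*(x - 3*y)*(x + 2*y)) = x^2 + 2*x*y - 3*x - 6*y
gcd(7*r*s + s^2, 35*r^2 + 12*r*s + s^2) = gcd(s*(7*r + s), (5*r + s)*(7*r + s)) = 7*r + s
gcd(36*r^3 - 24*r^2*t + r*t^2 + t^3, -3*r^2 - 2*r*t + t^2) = 3*r - t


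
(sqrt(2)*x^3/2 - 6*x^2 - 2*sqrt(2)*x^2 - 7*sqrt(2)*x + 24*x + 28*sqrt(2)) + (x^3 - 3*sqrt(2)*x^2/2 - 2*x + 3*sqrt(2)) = sqrt(2)*x^3/2 + x^3 - 6*x^2 - 7*sqrt(2)*x^2/2 - 7*sqrt(2)*x + 22*x + 31*sqrt(2)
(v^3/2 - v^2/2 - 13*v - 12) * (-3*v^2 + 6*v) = -3*v^5/2 + 9*v^4/2 + 36*v^3 - 42*v^2 - 72*v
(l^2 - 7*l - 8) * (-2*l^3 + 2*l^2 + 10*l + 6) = -2*l^5 + 16*l^4 + 12*l^3 - 80*l^2 - 122*l - 48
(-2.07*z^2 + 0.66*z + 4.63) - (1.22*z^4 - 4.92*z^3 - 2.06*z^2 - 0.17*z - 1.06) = -1.22*z^4 + 4.92*z^3 - 0.00999999999999979*z^2 + 0.83*z + 5.69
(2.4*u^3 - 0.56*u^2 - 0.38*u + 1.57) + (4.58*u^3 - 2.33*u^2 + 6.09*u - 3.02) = 6.98*u^3 - 2.89*u^2 + 5.71*u - 1.45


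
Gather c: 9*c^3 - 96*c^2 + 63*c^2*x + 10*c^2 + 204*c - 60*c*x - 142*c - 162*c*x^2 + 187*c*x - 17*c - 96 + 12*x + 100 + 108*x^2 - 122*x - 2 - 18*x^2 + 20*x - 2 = 9*c^3 + c^2*(63*x - 86) + c*(-162*x^2 + 127*x + 45) + 90*x^2 - 90*x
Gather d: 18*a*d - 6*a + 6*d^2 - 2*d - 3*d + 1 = -6*a + 6*d^2 + d*(18*a - 5) + 1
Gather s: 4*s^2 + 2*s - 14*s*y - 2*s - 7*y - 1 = 4*s^2 - 14*s*y - 7*y - 1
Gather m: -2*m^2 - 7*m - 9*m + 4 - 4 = -2*m^2 - 16*m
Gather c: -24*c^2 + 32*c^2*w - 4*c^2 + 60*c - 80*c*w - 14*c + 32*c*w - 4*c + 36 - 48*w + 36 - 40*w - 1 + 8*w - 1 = c^2*(32*w - 28) + c*(42 - 48*w) - 80*w + 70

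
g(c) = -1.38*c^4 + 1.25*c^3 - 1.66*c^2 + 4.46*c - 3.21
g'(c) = -5.52*c^3 + 3.75*c^2 - 3.32*c + 4.46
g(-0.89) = -10.24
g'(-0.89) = 14.28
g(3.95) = -270.40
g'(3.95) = -290.34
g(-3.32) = -249.72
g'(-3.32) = 258.82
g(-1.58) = -27.93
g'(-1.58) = 40.84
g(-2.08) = -56.75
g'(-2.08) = 77.26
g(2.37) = -28.86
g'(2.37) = -55.83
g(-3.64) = -343.99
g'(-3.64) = 332.45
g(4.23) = -361.25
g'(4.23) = -360.28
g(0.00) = -3.21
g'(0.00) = 4.46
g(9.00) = -8240.46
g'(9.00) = -3745.75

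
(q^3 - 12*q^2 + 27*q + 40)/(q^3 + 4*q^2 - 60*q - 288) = (q^2 - 4*q - 5)/(q^2 + 12*q + 36)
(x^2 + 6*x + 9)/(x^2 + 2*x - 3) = (x + 3)/(x - 1)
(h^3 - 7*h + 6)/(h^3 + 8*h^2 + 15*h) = (h^2 - 3*h + 2)/(h*(h + 5))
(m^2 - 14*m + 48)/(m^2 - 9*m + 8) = (m - 6)/(m - 1)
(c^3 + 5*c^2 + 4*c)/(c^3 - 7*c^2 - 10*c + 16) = c*(c^2 + 5*c + 4)/(c^3 - 7*c^2 - 10*c + 16)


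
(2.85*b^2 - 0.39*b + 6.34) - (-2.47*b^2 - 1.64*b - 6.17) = 5.32*b^2 + 1.25*b + 12.51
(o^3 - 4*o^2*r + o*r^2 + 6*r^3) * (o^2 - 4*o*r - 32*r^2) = o^5 - 8*o^4*r - 15*o^3*r^2 + 130*o^2*r^3 - 56*o*r^4 - 192*r^5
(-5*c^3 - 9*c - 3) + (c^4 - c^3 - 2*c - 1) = c^4 - 6*c^3 - 11*c - 4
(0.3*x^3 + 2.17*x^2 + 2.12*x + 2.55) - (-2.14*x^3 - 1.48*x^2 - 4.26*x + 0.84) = 2.44*x^3 + 3.65*x^2 + 6.38*x + 1.71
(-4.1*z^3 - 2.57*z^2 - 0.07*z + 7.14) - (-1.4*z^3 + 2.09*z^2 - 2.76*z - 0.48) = -2.7*z^3 - 4.66*z^2 + 2.69*z + 7.62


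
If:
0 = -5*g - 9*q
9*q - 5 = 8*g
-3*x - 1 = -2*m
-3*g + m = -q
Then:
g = -5/13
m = -160/117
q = 25/117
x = -437/351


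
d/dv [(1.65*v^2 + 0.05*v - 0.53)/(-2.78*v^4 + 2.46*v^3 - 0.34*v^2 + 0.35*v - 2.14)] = (9.174*v^5 - 3.642*v^4 - 6.1396*v^3 + 4.5059*v^2 - 7.4224*v + 0.0785)/(7.7284*v^8 - 13.6776*v^7 + 7.942*v^6 - 3.6188*v^5 + 13.736*v^4 - 10.7668*v^3 + 1.5777*v^2 - 1.498*v + 4.5796)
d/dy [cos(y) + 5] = -sin(y)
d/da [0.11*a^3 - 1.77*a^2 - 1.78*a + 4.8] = 0.33*a^2 - 3.54*a - 1.78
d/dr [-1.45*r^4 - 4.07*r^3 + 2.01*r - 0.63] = -5.8*r^3 - 12.21*r^2 + 2.01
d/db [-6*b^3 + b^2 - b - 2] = -18*b^2 + 2*b - 1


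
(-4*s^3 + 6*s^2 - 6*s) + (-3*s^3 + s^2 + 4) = -7*s^3 + 7*s^2 - 6*s + 4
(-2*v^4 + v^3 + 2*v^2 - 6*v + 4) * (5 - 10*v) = 20*v^5 - 20*v^4 - 15*v^3 + 70*v^2 - 70*v + 20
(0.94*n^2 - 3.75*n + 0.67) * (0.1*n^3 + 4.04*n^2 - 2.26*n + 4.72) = 0.094*n^5 + 3.4226*n^4 - 17.2074*n^3 + 15.6186*n^2 - 19.2142*n + 3.1624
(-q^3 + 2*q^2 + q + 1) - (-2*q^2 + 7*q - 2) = -q^3 + 4*q^2 - 6*q + 3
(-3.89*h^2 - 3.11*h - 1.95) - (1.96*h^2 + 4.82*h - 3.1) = -5.85*h^2 - 7.93*h + 1.15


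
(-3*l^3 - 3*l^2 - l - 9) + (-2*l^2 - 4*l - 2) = -3*l^3 - 5*l^2 - 5*l - 11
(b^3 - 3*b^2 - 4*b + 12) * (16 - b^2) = -b^5 + 3*b^4 + 20*b^3 - 60*b^2 - 64*b + 192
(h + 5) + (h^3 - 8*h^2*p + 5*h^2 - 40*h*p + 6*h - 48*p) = h^3 - 8*h^2*p + 5*h^2 - 40*h*p + 7*h - 48*p + 5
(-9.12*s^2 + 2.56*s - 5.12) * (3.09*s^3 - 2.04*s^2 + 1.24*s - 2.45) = -28.1808*s^5 + 26.5152*s^4 - 32.352*s^3 + 35.9632*s^2 - 12.6208*s + 12.544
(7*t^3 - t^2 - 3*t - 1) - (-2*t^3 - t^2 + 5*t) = 9*t^3 - 8*t - 1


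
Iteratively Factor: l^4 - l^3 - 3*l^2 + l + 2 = (l + 1)*(l^3 - 2*l^2 - l + 2) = (l - 1)*(l + 1)*(l^2 - l - 2) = (l - 2)*(l - 1)*(l + 1)*(l + 1)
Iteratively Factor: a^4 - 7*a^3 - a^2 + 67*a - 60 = (a - 5)*(a^3 - 2*a^2 - 11*a + 12) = (a - 5)*(a - 1)*(a^2 - a - 12) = (a - 5)*(a - 4)*(a - 1)*(a + 3)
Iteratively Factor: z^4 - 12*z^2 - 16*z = (z)*(z^3 - 12*z - 16) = z*(z + 2)*(z^2 - 2*z - 8) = z*(z - 4)*(z + 2)*(z + 2)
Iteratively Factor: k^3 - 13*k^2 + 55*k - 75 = (k - 5)*(k^2 - 8*k + 15) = (k - 5)^2*(k - 3)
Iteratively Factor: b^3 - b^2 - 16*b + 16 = (b - 1)*(b^2 - 16) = (b - 1)*(b + 4)*(b - 4)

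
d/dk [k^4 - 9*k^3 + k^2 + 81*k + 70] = 4*k^3 - 27*k^2 + 2*k + 81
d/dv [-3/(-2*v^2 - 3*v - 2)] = 3*(-4*v - 3)/(2*v^2 + 3*v + 2)^2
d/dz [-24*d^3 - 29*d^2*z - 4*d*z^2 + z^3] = -29*d^2 - 8*d*z + 3*z^2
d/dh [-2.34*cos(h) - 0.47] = 2.34*sin(h)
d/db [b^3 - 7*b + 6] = 3*b^2 - 7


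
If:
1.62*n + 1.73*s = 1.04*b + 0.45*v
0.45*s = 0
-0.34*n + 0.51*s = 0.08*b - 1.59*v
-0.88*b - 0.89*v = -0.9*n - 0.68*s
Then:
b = 0.00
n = 0.00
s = 0.00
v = 0.00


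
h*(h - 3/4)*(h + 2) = h^3 + 5*h^2/4 - 3*h/2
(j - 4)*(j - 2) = j^2 - 6*j + 8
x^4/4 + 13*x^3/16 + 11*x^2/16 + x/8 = x*(x/4 + 1/4)*(x + 1/4)*(x + 2)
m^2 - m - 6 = (m - 3)*(m + 2)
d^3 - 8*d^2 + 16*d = d*(d - 4)^2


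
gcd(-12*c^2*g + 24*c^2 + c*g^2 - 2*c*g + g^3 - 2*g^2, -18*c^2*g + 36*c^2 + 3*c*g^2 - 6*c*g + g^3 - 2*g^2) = 3*c*g - 6*c - g^2 + 2*g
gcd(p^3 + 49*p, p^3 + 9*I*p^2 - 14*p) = p^2 + 7*I*p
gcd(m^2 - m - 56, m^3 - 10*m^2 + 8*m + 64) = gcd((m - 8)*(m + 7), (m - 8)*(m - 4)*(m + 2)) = m - 8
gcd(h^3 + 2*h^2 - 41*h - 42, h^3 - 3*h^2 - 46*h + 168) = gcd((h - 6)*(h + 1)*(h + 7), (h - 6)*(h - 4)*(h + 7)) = h^2 + h - 42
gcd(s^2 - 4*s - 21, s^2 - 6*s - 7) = s - 7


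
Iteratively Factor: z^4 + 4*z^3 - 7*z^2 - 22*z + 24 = (z - 2)*(z^3 + 6*z^2 + 5*z - 12) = (z - 2)*(z + 3)*(z^2 + 3*z - 4) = (z - 2)*(z + 3)*(z + 4)*(z - 1)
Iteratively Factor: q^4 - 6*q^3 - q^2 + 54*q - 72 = (q - 4)*(q^3 - 2*q^2 - 9*q + 18) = (q - 4)*(q - 2)*(q^2 - 9) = (q - 4)*(q - 3)*(q - 2)*(q + 3)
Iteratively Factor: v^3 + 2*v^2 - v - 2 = (v + 1)*(v^2 + v - 2) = (v + 1)*(v + 2)*(v - 1)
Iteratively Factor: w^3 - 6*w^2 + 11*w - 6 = (w - 3)*(w^2 - 3*w + 2) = (w - 3)*(w - 1)*(w - 2)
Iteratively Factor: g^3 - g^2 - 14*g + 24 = (g - 2)*(g^2 + g - 12) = (g - 3)*(g - 2)*(g + 4)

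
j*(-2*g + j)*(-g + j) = 2*g^2*j - 3*g*j^2 + j^3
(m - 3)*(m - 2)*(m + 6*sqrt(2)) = m^3 - 5*m^2 + 6*sqrt(2)*m^2 - 30*sqrt(2)*m + 6*m + 36*sqrt(2)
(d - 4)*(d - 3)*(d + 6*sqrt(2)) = d^3 - 7*d^2 + 6*sqrt(2)*d^2 - 42*sqrt(2)*d + 12*d + 72*sqrt(2)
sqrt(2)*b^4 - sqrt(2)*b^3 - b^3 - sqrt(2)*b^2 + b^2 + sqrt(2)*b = b*(b - 1)*(b - sqrt(2))*(sqrt(2)*b + 1)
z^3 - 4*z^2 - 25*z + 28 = (z - 7)*(z - 1)*(z + 4)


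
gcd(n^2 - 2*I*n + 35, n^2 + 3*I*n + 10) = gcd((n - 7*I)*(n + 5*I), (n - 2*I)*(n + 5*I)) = n + 5*I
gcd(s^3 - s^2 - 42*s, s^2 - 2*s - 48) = s + 6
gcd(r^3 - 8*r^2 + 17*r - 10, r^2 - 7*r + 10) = r^2 - 7*r + 10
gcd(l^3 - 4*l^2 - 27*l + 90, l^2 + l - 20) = l + 5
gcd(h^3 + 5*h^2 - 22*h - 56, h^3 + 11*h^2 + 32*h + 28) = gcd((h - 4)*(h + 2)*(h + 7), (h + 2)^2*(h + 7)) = h^2 + 9*h + 14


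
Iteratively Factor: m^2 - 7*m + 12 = (m - 3)*(m - 4)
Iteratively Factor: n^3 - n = (n + 1)*(n^2 - n) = n*(n + 1)*(n - 1)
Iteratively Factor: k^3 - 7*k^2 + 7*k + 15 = (k - 5)*(k^2 - 2*k - 3) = (k - 5)*(k + 1)*(k - 3)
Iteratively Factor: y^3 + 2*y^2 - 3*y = (y + 3)*(y^2 - y) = y*(y + 3)*(y - 1)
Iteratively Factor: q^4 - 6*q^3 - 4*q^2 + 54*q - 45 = (q - 1)*(q^3 - 5*q^2 - 9*q + 45) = (q - 5)*(q - 1)*(q^2 - 9) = (q - 5)*(q - 1)*(q + 3)*(q - 3)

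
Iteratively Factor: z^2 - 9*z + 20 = (z - 5)*(z - 4)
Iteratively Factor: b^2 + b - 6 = (b + 3)*(b - 2)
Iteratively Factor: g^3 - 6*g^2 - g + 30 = (g - 5)*(g^2 - g - 6) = (g - 5)*(g - 3)*(g + 2)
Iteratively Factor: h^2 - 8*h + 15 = (h - 5)*(h - 3)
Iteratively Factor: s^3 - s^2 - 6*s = (s + 2)*(s^2 - 3*s) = s*(s + 2)*(s - 3)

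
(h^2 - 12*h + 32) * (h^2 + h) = h^4 - 11*h^3 + 20*h^2 + 32*h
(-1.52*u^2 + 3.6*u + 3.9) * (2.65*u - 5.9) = -4.028*u^3 + 18.508*u^2 - 10.905*u - 23.01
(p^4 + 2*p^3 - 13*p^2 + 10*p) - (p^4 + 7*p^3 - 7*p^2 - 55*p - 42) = -5*p^3 - 6*p^2 + 65*p + 42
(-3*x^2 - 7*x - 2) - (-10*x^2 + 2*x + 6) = 7*x^2 - 9*x - 8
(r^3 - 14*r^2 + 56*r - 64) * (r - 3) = r^4 - 17*r^3 + 98*r^2 - 232*r + 192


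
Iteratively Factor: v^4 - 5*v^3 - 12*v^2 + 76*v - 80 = (v + 4)*(v^3 - 9*v^2 + 24*v - 20) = (v - 5)*(v + 4)*(v^2 - 4*v + 4) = (v - 5)*(v - 2)*(v + 4)*(v - 2)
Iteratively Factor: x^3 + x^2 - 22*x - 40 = (x + 4)*(x^2 - 3*x - 10) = (x - 5)*(x + 4)*(x + 2)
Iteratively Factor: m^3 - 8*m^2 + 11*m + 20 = (m + 1)*(m^2 - 9*m + 20) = (m - 5)*(m + 1)*(m - 4)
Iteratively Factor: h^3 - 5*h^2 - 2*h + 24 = (h - 4)*(h^2 - h - 6) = (h - 4)*(h + 2)*(h - 3)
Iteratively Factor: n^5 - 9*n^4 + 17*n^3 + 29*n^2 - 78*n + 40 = (n - 4)*(n^4 - 5*n^3 - 3*n^2 + 17*n - 10) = (n - 5)*(n - 4)*(n^3 - 3*n + 2) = (n - 5)*(n - 4)*(n - 1)*(n^2 + n - 2) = (n - 5)*(n - 4)*(n - 1)*(n + 2)*(n - 1)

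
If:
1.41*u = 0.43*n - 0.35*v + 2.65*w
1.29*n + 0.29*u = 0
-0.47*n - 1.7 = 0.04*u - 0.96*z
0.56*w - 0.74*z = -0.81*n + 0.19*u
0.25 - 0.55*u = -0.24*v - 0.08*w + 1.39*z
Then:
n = -1.26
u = 5.58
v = 17.95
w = 5.55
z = 1.39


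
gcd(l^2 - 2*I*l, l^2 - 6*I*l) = l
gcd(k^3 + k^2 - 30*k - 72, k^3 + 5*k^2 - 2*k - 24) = k^2 + 7*k + 12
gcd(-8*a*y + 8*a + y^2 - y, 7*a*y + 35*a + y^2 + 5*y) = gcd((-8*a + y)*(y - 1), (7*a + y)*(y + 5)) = 1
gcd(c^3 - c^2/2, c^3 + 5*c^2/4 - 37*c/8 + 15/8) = c - 1/2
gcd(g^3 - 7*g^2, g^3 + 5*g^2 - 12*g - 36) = 1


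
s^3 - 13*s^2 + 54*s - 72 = (s - 6)*(s - 4)*(s - 3)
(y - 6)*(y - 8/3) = y^2 - 26*y/3 + 16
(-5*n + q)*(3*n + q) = -15*n^2 - 2*n*q + q^2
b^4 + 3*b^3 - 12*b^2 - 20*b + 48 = (b - 2)^2*(b + 3)*(b + 4)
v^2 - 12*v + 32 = (v - 8)*(v - 4)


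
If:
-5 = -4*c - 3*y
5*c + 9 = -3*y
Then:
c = -14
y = 61/3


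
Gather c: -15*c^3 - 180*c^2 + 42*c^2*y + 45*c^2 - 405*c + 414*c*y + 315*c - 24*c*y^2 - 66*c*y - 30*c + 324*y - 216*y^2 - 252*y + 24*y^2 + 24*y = -15*c^3 + c^2*(42*y - 135) + c*(-24*y^2 + 348*y - 120) - 192*y^2 + 96*y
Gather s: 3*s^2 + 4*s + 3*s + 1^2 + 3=3*s^2 + 7*s + 4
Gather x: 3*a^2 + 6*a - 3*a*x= 3*a^2 - 3*a*x + 6*a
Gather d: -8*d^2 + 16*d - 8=-8*d^2 + 16*d - 8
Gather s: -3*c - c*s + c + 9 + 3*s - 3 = -2*c + s*(3 - c) + 6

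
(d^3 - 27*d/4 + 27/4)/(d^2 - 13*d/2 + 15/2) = (2*d^2 + 3*d - 9)/(2*(d - 5))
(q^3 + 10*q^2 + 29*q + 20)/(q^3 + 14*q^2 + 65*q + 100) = (q + 1)/(q + 5)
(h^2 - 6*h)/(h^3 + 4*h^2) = (h - 6)/(h*(h + 4))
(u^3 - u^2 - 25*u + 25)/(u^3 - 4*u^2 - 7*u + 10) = (u + 5)/(u + 2)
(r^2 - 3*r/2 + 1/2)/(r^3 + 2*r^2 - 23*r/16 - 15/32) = 16*(2*r^2 - 3*r + 1)/(32*r^3 + 64*r^2 - 46*r - 15)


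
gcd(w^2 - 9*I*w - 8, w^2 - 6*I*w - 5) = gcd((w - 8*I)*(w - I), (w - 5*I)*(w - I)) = w - I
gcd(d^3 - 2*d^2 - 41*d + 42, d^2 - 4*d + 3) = d - 1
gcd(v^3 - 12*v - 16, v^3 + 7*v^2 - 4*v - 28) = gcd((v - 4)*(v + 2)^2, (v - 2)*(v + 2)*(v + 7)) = v + 2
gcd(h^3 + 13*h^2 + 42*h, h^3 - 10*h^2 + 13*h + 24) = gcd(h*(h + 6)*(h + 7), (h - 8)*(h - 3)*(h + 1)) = 1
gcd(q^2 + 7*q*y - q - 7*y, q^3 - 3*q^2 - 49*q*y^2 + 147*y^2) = q + 7*y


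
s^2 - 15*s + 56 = (s - 8)*(s - 7)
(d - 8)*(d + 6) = d^2 - 2*d - 48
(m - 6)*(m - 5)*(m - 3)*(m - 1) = m^4 - 15*m^3 + 77*m^2 - 153*m + 90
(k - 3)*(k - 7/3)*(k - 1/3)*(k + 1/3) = k^4 - 16*k^3/3 + 62*k^2/9 + 16*k/27 - 7/9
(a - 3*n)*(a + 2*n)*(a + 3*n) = a^3 + 2*a^2*n - 9*a*n^2 - 18*n^3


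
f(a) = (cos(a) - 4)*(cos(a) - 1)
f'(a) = -(cos(a) - 4)*sin(a) - (cos(a) - 1)*sin(a) = (5 - 2*cos(a))*sin(a)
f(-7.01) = 0.82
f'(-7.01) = -2.33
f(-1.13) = 2.05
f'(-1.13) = -3.75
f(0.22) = 0.07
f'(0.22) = 0.67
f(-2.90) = 9.80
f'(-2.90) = -1.66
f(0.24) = 0.09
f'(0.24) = 0.73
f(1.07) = 1.83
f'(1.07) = 3.54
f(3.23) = 9.97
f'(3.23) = -0.62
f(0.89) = 1.25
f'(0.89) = 2.91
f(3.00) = 9.93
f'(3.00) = 0.99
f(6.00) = 0.12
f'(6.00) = -0.86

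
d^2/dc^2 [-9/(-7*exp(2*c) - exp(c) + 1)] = 9*(2*(14*exp(c) + 1)^2*exp(c) - (28*exp(c) + 1)*(7*exp(2*c) + exp(c) - 1))*exp(c)/(7*exp(2*c) + exp(c) - 1)^3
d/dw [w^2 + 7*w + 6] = 2*w + 7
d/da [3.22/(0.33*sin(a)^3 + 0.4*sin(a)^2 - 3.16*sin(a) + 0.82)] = (-3.1878*sin(a)^2 - 2.576*sin(a) + 10.1752)*cos(a)/(0.33*sin(a)^3 + 0.4*sin(a)^2 - 3.16*sin(a) + 0.82)^2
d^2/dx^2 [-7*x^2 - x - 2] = -14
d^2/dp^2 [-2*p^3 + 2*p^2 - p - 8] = 4 - 12*p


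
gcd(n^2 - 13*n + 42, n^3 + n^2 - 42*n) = n - 6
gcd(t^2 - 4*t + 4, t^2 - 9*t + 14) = t - 2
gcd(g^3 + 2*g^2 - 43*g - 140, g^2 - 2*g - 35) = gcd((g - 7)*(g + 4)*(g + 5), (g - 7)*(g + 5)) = g^2 - 2*g - 35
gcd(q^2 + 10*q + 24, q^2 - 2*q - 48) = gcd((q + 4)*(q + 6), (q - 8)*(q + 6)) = q + 6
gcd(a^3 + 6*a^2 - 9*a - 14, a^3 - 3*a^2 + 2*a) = a - 2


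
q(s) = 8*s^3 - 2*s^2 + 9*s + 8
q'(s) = 24*s^2 - 4*s + 9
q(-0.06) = 7.45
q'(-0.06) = 9.33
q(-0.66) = -1.11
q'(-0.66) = 22.09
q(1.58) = 48.78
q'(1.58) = 62.59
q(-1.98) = -79.76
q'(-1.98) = 111.01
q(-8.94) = -5948.44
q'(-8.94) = 1962.93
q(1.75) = 60.50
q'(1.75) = 75.50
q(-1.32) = -25.76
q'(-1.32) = 56.10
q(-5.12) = -1164.25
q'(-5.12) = 658.63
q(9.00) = 5759.00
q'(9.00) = 1917.00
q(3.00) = 233.00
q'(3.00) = 213.00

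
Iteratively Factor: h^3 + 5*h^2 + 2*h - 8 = (h + 2)*(h^2 + 3*h - 4) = (h - 1)*(h + 2)*(h + 4)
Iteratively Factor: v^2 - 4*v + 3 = (v - 3)*(v - 1)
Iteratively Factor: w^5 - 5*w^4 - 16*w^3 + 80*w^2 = (w)*(w^4 - 5*w^3 - 16*w^2 + 80*w) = w^2*(w^3 - 5*w^2 - 16*w + 80) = w^2*(w + 4)*(w^2 - 9*w + 20) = w^2*(w - 4)*(w + 4)*(w - 5)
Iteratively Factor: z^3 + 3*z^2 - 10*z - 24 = (z + 4)*(z^2 - z - 6) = (z - 3)*(z + 4)*(z + 2)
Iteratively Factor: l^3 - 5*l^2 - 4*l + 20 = (l - 5)*(l^2 - 4) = (l - 5)*(l + 2)*(l - 2)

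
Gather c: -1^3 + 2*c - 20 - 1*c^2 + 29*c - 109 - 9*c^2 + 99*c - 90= -10*c^2 + 130*c - 220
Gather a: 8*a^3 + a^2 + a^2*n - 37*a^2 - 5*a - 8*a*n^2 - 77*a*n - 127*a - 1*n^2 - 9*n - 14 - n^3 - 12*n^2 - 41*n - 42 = 8*a^3 + a^2*(n - 36) + a*(-8*n^2 - 77*n - 132) - n^3 - 13*n^2 - 50*n - 56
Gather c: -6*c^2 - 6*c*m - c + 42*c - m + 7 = -6*c^2 + c*(41 - 6*m) - m + 7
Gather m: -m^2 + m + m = -m^2 + 2*m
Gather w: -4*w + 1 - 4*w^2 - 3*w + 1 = -4*w^2 - 7*w + 2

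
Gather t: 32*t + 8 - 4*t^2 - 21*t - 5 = -4*t^2 + 11*t + 3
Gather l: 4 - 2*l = 4 - 2*l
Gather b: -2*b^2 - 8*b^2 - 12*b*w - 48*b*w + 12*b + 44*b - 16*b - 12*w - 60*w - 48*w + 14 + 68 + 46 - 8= -10*b^2 + b*(40 - 60*w) - 120*w + 120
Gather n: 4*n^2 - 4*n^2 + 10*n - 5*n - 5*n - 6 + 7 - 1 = 0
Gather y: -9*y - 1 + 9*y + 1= 0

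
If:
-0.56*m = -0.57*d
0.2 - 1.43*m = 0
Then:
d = 0.14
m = 0.14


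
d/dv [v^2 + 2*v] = 2*v + 2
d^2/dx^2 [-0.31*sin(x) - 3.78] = 0.31*sin(x)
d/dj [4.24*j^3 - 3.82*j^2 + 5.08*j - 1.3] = 12.72*j^2 - 7.64*j + 5.08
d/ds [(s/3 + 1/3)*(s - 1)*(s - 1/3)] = s^2 - 2*s/9 - 1/3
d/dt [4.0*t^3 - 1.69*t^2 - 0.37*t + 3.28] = 12.0*t^2 - 3.38*t - 0.37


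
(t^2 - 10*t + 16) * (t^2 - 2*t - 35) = t^4 - 12*t^3 + t^2 + 318*t - 560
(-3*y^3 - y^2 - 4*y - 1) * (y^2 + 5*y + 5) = -3*y^5 - 16*y^4 - 24*y^3 - 26*y^2 - 25*y - 5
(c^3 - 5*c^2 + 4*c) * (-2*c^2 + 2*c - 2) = -2*c^5 + 12*c^4 - 20*c^3 + 18*c^2 - 8*c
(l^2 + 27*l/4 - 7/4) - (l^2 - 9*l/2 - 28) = 45*l/4 + 105/4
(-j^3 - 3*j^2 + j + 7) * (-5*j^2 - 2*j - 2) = 5*j^5 + 17*j^4 + 3*j^3 - 31*j^2 - 16*j - 14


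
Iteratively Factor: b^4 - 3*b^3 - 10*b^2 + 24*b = (b)*(b^3 - 3*b^2 - 10*b + 24) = b*(b - 4)*(b^2 + b - 6) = b*(b - 4)*(b + 3)*(b - 2)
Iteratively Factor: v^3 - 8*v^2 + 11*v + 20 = (v + 1)*(v^2 - 9*v + 20) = (v - 5)*(v + 1)*(v - 4)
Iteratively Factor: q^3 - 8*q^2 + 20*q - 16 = (q - 4)*(q^2 - 4*q + 4) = (q - 4)*(q - 2)*(q - 2)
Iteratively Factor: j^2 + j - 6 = (j - 2)*(j + 3)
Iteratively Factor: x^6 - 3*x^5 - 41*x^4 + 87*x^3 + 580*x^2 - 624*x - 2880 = (x + 4)*(x^5 - 7*x^4 - 13*x^3 + 139*x^2 + 24*x - 720) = (x - 4)*(x + 4)*(x^4 - 3*x^3 - 25*x^2 + 39*x + 180) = (x - 4)^2*(x + 4)*(x^3 + x^2 - 21*x - 45) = (x - 5)*(x - 4)^2*(x + 4)*(x^2 + 6*x + 9) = (x - 5)*(x - 4)^2*(x + 3)*(x + 4)*(x + 3)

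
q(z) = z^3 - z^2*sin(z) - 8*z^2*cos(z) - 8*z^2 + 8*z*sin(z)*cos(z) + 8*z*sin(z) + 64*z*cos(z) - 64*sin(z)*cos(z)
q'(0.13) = 0.51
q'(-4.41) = 618.54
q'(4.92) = 135.35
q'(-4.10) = 437.13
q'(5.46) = 76.67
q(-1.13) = -9.36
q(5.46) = -0.33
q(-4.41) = -134.99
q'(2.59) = -132.81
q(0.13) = 0.02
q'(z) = 8*z^2*sin(z) - z^2*cos(z) + 3*z^2 - 8*z*sin(z)^2 - 66*z*sin(z) + 8*z*cos(z)^2 - 8*z*cos(z) - 16*z + 64*sin(z)^2 + 8*sin(z)*cos(z) + 8*sin(z) - 64*cos(z)^2 + 64*cos(z)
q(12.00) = 263.23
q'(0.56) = 5.76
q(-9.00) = -249.79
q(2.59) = -105.10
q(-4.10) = 29.67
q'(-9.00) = -265.06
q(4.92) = -59.43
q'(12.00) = -96.03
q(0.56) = 1.33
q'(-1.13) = 11.96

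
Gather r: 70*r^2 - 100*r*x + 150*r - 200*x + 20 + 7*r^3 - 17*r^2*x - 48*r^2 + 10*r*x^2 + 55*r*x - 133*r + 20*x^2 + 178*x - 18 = 7*r^3 + r^2*(22 - 17*x) + r*(10*x^2 - 45*x + 17) + 20*x^2 - 22*x + 2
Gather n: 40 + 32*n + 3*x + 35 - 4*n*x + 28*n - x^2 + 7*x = n*(60 - 4*x) - x^2 + 10*x + 75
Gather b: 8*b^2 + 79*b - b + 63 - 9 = 8*b^2 + 78*b + 54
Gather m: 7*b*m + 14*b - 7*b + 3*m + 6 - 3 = 7*b + m*(7*b + 3) + 3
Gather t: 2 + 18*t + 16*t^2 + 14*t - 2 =16*t^2 + 32*t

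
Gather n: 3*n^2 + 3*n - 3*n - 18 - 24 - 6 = 3*n^2 - 48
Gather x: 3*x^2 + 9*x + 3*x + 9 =3*x^2 + 12*x + 9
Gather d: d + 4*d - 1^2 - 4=5*d - 5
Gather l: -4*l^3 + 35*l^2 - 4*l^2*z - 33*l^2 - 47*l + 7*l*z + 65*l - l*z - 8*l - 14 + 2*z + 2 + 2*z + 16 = -4*l^3 + l^2*(2 - 4*z) + l*(6*z + 10) + 4*z + 4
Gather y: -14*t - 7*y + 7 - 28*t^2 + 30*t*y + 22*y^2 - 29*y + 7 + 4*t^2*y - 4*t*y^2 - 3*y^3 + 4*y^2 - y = -28*t^2 - 14*t - 3*y^3 + y^2*(26 - 4*t) + y*(4*t^2 + 30*t - 37) + 14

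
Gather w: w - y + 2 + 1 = w - y + 3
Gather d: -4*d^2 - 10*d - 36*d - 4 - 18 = -4*d^2 - 46*d - 22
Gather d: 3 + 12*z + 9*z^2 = 9*z^2 + 12*z + 3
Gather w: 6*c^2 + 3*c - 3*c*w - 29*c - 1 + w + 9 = 6*c^2 - 26*c + w*(1 - 3*c) + 8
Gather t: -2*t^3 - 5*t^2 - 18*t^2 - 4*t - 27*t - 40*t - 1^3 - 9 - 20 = -2*t^3 - 23*t^2 - 71*t - 30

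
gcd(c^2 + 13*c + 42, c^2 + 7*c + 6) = c + 6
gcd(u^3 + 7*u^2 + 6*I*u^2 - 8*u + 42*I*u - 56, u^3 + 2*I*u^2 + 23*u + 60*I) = u + 4*I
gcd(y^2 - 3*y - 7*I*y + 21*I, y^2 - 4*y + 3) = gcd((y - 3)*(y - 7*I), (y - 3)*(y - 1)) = y - 3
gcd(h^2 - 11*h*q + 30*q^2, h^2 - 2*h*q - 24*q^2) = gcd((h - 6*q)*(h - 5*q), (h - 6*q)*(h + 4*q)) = -h + 6*q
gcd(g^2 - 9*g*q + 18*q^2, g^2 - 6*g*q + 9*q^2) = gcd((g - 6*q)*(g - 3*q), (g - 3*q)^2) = -g + 3*q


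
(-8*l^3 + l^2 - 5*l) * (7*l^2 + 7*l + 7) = -56*l^5 - 49*l^4 - 84*l^3 - 28*l^2 - 35*l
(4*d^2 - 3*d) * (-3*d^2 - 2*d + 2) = -12*d^4 + d^3 + 14*d^2 - 6*d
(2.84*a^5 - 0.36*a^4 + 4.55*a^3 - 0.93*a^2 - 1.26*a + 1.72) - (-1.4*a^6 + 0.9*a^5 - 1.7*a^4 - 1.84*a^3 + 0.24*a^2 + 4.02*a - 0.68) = 1.4*a^6 + 1.94*a^5 + 1.34*a^4 + 6.39*a^3 - 1.17*a^2 - 5.28*a + 2.4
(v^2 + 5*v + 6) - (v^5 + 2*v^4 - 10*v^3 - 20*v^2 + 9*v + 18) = -v^5 - 2*v^4 + 10*v^3 + 21*v^2 - 4*v - 12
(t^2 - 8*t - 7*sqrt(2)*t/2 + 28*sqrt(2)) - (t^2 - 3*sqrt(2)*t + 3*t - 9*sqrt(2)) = -11*t - sqrt(2)*t/2 + 37*sqrt(2)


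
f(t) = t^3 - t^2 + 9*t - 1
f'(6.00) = 105.00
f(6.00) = 233.00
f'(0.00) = 9.00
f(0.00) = -1.00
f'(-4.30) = 73.07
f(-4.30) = -137.70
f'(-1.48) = 18.53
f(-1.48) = -19.75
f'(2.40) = 21.48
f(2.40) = 28.66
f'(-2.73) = 36.82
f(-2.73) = -53.37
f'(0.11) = 8.82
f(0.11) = -0.02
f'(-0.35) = 10.07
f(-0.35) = -4.32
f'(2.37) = 21.11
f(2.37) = 28.03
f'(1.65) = 13.87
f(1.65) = 15.62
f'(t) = 3*t^2 - 2*t + 9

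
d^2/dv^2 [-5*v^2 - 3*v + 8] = -10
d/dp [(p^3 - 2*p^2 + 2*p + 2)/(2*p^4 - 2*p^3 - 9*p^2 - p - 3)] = (-2*p^6 + 8*p^5 - 25*p^4 - 10*p^3 + 23*p^2 + 48*p - 4)/(4*p^8 - 8*p^7 - 32*p^6 + 32*p^5 + 73*p^4 + 30*p^3 + 55*p^2 + 6*p + 9)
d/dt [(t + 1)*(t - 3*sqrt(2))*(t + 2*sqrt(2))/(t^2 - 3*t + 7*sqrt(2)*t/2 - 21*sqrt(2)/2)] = 2*(t^4 - 6*t^3 + 7*sqrt(2)*t^3 - 24*sqrt(2)*t^2 + 2*t^2 - 21*sqrt(2)*t + 66*t - 15 + 168*sqrt(2))/(2*t^4 - 12*t^3 + 14*sqrt(2)*t^3 - 84*sqrt(2)*t^2 + 67*t^2 - 294*t + 126*sqrt(2)*t + 441)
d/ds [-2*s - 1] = -2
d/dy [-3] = 0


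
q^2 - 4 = (q - 2)*(q + 2)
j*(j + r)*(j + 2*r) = j^3 + 3*j^2*r + 2*j*r^2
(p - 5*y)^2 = p^2 - 10*p*y + 25*y^2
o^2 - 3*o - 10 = (o - 5)*(o + 2)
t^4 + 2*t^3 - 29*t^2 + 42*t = t*(t - 3)*(t - 2)*(t + 7)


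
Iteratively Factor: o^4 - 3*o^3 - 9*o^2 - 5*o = (o + 1)*(o^3 - 4*o^2 - 5*o) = (o + 1)^2*(o^2 - 5*o) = o*(o + 1)^2*(o - 5)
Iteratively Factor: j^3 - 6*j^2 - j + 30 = (j + 2)*(j^2 - 8*j + 15) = (j - 5)*(j + 2)*(j - 3)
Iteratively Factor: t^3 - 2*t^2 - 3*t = (t - 3)*(t^2 + t) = t*(t - 3)*(t + 1)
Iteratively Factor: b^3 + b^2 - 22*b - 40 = (b + 4)*(b^2 - 3*b - 10) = (b + 2)*(b + 4)*(b - 5)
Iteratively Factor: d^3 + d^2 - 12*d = (d - 3)*(d^2 + 4*d) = d*(d - 3)*(d + 4)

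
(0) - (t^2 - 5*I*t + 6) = -t^2 + 5*I*t - 6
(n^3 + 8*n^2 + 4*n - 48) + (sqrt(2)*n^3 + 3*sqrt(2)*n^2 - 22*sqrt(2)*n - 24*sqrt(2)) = n^3 + sqrt(2)*n^3 + 3*sqrt(2)*n^2 + 8*n^2 - 22*sqrt(2)*n + 4*n - 48 - 24*sqrt(2)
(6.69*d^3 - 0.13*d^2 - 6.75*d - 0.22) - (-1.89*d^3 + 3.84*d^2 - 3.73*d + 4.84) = 8.58*d^3 - 3.97*d^2 - 3.02*d - 5.06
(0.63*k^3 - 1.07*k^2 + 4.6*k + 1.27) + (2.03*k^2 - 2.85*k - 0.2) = 0.63*k^3 + 0.96*k^2 + 1.75*k + 1.07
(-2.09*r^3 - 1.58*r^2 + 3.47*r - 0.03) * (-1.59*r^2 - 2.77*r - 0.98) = 3.3231*r^5 + 8.3015*r^4 + 0.907499999999999*r^3 - 8.0158*r^2 - 3.3175*r + 0.0294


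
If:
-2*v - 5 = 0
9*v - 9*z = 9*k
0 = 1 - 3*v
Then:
No Solution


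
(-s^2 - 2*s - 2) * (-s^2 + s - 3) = s^4 + s^3 + 3*s^2 + 4*s + 6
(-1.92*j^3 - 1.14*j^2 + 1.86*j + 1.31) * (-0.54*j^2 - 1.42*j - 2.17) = 1.0368*j^5 + 3.342*j^4 + 4.7808*j^3 - 0.8748*j^2 - 5.8964*j - 2.8427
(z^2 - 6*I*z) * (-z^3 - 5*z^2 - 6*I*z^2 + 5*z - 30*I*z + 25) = -z^5 - 5*z^4 - 31*z^3 - 155*z^2 - 30*I*z^2 - 150*I*z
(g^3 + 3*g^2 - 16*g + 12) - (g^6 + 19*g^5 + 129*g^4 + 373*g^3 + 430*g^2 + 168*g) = -g^6 - 19*g^5 - 129*g^4 - 372*g^3 - 427*g^2 - 184*g + 12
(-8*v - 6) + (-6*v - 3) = -14*v - 9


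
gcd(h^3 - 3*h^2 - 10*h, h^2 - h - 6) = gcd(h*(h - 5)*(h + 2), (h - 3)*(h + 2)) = h + 2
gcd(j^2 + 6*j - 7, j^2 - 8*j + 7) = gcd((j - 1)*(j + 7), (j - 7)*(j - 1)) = j - 1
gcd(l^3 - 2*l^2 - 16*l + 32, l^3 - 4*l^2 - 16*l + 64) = l^2 - 16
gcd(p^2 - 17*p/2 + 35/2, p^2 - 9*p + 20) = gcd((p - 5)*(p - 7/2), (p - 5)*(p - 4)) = p - 5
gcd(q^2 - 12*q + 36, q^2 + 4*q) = 1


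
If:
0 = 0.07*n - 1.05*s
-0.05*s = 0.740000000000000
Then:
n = -222.00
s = -14.80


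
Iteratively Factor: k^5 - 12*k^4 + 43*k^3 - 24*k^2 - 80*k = (k - 4)*(k^4 - 8*k^3 + 11*k^2 + 20*k) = (k - 4)^2*(k^3 - 4*k^2 - 5*k) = (k - 5)*(k - 4)^2*(k^2 + k) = k*(k - 5)*(k - 4)^2*(k + 1)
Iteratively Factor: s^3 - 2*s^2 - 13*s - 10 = (s - 5)*(s^2 + 3*s + 2) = (s - 5)*(s + 1)*(s + 2)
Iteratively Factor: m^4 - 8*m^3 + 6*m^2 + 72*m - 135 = (m - 3)*(m^3 - 5*m^2 - 9*m + 45) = (m - 3)*(m + 3)*(m^2 - 8*m + 15) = (m - 5)*(m - 3)*(m + 3)*(m - 3)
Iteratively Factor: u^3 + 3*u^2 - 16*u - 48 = (u - 4)*(u^2 + 7*u + 12) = (u - 4)*(u + 3)*(u + 4)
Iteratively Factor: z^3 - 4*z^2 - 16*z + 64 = (z - 4)*(z^2 - 16) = (z - 4)^2*(z + 4)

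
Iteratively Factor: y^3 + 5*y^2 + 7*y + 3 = (y + 1)*(y^2 + 4*y + 3) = (y + 1)^2*(y + 3)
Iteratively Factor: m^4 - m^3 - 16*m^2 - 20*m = (m)*(m^3 - m^2 - 16*m - 20) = m*(m + 2)*(m^2 - 3*m - 10) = m*(m + 2)^2*(m - 5)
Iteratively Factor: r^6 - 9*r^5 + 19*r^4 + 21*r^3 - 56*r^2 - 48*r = (r + 1)*(r^5 - 10*r^4 + 29*r^3 - 8*r^2 - 48*r) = (r - 4)*(r + 1)*(r^4 - 6*r^3 + 5*r^2 + 12*r) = (r - 4)*(r + 1)^2*(r^3 - 7*r^2 + 12*r) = (r - 4)*(r - 3)*(r + 1)^2*(r^2 - 4*r) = r*(r - 4)*(r - 3)*(r + 1)^2*(r - 4)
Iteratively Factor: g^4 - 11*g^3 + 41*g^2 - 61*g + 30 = (g - 2)*(g^3 - 9*g^2 + 23*g - 15) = (g - 3)*(g - 2)*(g^2 - 6*g + 5) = (g - 3)*(g - 2)*(g - 1)*(g - 5)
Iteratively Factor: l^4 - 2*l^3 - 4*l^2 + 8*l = (l)*(l^3 - 2*l^2 - 4*l + 8) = l*(l - 2)*(l^2 - 4) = l*(l - 2)^2*(l + 2)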